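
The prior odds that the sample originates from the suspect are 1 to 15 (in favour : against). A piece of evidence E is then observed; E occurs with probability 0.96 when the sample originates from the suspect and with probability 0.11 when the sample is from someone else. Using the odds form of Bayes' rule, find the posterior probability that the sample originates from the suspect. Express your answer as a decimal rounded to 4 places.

Prior odds = 1/15 = 0.066667. In log-odds, ln(0.066667) = -2.7081.
Add log likelihood ratio: ln(8.7273) = 2.1665.
Posterior log-odds = -0.54160, so posterior odds = exp(-0.54160) = 0.58182. Converting, P(H|E) = 0.58182/1.5818 = 0.3678.

Posterior probability ≈ 0.3678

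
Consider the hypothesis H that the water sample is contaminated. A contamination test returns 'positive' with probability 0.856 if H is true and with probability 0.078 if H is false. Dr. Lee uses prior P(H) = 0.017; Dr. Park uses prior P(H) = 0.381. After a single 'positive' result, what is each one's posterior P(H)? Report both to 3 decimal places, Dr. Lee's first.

P('+'|H) = 0.856, P('+'|¬H) = 0.078.
Dr. Lee: numerator 0.856·0.017 = 0.014552; evidence = 0.014552+0.078·0.983 = 0.091226; posterior = 0.160.
Dr. Park: numerator 0.856·0.381 = 0.32614; evidence = 0.32614+0.078·0.619 = 0.37442; posterior = 0.871.

Dr. Lee: 0.160; Dr. Park: 0.871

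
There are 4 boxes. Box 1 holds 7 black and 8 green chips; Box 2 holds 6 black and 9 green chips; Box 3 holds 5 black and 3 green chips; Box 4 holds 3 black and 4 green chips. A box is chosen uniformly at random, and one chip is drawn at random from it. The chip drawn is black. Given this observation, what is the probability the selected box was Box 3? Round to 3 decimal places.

Posterior probability ≈ 0.325

P(black|Box 1) = 0.4667; P(black|Box 2) = 0.4; P(black|Box 3) = 0.625; P(black|Box 4) = 0.4286.
Prior × likelihood for each source: 0.25·0.4667=0.1167, 0.25·0.4=0.1000, 0.25·0.625=0.1562, 0.25·0.4286=0.1071. Summing gives P(black) = 0.48006.
P(Box 3 | black) = 0.1562 / 0.48006 = 0.325.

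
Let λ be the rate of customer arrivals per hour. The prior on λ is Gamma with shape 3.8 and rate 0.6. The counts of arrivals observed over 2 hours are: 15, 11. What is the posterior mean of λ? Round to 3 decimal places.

Posterior mean ≈ 11.462

Total count ∑xᵢ = 26 over n = 2 hours.
Gamma is conjugate to the Poisson likelihood: posterior is Gamma(shape = 3.8+26 = 29.8, rate = 0.6+2 = 2.6).
Posterior mean = shape/rate = 29.8/2.6 = 11.462.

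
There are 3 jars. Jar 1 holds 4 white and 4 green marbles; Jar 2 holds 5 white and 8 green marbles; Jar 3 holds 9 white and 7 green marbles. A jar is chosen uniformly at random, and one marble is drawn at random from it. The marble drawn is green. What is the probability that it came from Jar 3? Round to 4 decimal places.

P(green|Jar 1) = 0.5; P(green|Jar 2) = 0.6154; P(green|Jar 3) = 0.4375.
Prior × likelihood for each source: 0.333333·0.5=0.1667, 0.333333·0.6154=0.2051, 0.333333·0.4375=0.1458. Summing gives P(green) = 0.51763.
P(Jar 3 | green) = 0.1458 / 0.51763 = 0.2817.

Posterior probability ≈ 0.2817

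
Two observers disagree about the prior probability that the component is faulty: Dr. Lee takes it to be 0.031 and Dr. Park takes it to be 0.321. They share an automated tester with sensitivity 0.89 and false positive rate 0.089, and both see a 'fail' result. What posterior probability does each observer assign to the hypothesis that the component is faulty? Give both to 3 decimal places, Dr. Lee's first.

Dr. Lee: 0.242; Dr. Park: 0.825

The likelihood ratio for a 'fail' result is 0.89/0.089 = 10.000.
Dr. Lee: prior odds 0.031/0.969 = 0.031992; posterior odds 0.31992; posterior probability 0.242.
Dr. Park: prior odds 0.321/0.679 = 0.47275; posterior odds 4.7275; posterior probability 0.825.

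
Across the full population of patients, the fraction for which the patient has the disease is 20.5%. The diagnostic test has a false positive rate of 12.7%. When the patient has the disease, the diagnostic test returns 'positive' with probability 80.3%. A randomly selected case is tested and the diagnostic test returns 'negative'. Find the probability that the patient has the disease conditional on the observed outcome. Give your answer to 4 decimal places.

P(H | E) ≈ 0.0550

Let H be the event that the patient has the disease. P(H) = 0.205, so P(¬H) = 0.795. With E the 'negative' result, P(E|H) = 0.197 and P(E|¬H) = 0.873.
P(E) = 0.197·0.205 + 0.873·0.795 = 0.040385 + 0.69404 = 0.73442.
By Bayes' theorem, P(H|E) = 0.040385 / 0.73442 = 0.0550.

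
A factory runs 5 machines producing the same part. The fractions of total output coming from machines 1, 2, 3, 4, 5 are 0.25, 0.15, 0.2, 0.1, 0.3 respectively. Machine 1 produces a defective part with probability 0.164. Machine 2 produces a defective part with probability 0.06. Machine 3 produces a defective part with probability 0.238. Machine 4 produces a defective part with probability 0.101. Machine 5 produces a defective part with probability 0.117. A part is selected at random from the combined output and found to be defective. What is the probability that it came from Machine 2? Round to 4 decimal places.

Posterior probability ≈ 0.0630

P(defective|M1) = 0.164; P(defective|M2) = 0.06; P(defective|M3) = 0.238; P(defective|M4) = 0.101; P(defective|M5) = 0.117.
Prior × likelihood for each source: 0.25·0.164=0.04100, 0.15·0.06=0.009000, 0.2·0.238=0.04760, 0.1·0.101=0.01010, 0.3·0.117=0.03510. Summing gives P(defective) = 0.14280.
P(Machine 2 | defective) = 0.009000 / 0.14280 = 0.0630.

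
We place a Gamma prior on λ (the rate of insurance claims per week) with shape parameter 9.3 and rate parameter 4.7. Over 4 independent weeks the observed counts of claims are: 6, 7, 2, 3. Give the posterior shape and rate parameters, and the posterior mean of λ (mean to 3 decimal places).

Posterior: Gamma(shape=27.3, rate=8.7); mean ≈ 3.138

The Poisson likelihood adds the total count to the shape and the number of exposure periods to the rate. Here ∑xᵢ = 18 and n = 4, so shape 9.3→27.3 and rate 4.7→8.7.
Posterior mean = shape/rate = 27.3/8.7 = 3.138.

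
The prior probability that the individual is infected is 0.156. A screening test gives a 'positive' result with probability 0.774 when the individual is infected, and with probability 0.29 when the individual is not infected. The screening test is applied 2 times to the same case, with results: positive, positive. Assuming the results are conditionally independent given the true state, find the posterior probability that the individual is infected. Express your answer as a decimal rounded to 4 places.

Let H be the event that the individual is infected; start with P(H) = 0.156. P('positive'|H) = 0.774, P('positive'|¬H) = 0.29.
Update on result 1 ('positive'): P(H) ← 0.774·0.1560 / (0.774·0.1560 + 0.29·0.8440) = 0.12074/0.36550 = 0.3303.
Update on result 2 ('positive'): P(H) ← 0.774·0.3303 / (0.774·0.3303 + 0.29·0.6697) = 0.25569/0.44989 = 0.5683.

Posterior P(H) ≈ 0.5683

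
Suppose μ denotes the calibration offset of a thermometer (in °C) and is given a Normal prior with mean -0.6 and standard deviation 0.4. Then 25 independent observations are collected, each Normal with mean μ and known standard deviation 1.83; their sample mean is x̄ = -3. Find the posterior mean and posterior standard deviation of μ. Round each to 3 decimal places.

Prior precision 1/τ₀² = 1/0.4² = 6.25000; data precision n/σ² = 25/1.83² = 7.46514.
Posterior precision = 6.25000 + 7.46514 = 13.7151, giving posterior SD = 1/√13.7151 = 0.270.
Posterior mean = (6.25000·-0.6 + 7.46514·-3) / 13.7151 = -1.906.

Posterior mean ≈ -1.906; posterior SD ≈ 0.270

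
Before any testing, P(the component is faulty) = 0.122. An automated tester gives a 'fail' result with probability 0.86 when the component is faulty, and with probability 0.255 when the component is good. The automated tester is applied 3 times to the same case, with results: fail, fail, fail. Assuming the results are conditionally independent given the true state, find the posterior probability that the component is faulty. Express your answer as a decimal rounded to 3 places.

With H the event that the component is faulty, the joint likelihood of the observed sequence is P(data|H) = 0.86·0.86·0.86 = 0.63606 and P(data|¬H) = 0.255·0.255·0.255 = 0.016581.
Bayes: P(H|data) = 0.122·0.63606 / (0.122·0.63606 + 0.878·0.016581) = 0.077599/0.092157 = 0.8420.

Posterior P(H) ≈ 0.842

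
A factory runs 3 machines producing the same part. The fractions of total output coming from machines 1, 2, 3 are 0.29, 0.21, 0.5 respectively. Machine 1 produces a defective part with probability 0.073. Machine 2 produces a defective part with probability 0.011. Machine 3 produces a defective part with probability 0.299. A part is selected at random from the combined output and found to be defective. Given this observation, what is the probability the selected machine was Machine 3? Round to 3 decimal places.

P(defective|M1) = 0.073; P(defective|M2) = 0.011; P(defective|M3) = 0.299.
Prior × likelihood for each source: 0.29·0.073=0.02117, 0.21·0.011=0.002310, 0.5·0.299=0.1495. Summing gives P(defective) = 0.17298.
P(Machine 3 | defective) = 0.1495 / 0.17298 = 0.864.

Posterior probability ≈ 0.864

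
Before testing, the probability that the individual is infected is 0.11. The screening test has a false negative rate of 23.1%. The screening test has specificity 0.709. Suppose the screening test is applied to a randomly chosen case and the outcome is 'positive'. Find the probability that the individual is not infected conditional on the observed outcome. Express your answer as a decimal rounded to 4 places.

P(¬H | E) ≈ 0.7538

Write H for 'the individual is infected'. Prior odds H:¬H = 0.11/0.89 = 0.12360. For the 'positive' outcome, the likelihood ratio is 0.769/0.291 = 2.6426.
Posterior odds = 0.12360 × 2.6426 = 0.32661, so P(H|E) = 0.32661/(1+0.32661) = 0.2462. Then P(¬H|E) = 1 − 0.2462 = 0.7538.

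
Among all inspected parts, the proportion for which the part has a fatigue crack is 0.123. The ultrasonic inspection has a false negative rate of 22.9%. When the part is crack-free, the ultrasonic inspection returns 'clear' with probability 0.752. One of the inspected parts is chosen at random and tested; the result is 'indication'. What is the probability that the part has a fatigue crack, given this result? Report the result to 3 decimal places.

Write H for 'the part has a fatigue crack'. Prior odds H:¬H = 0.123/0.877 = 0.14025. For the 'indication' outcome, the likelihood ratio is 0.771/0.248 = 3.1089.
Posterior odds = 0.14025 × 3.1089 = 0.43602, so P(H|E) = 0.43602/(1+0.43602) = 0.304.

P(H | E) ≈ 0.304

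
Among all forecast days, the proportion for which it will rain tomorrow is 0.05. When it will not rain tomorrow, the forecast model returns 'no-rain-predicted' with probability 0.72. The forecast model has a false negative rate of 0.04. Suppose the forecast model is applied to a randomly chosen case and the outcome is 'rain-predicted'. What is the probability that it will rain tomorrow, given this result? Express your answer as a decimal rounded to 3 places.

P(H | E) ≈ 0.153

Let H be the event that it will rain tomorrow. P(H) = 0.05, so P(¬H) = 0.95. With E the 'rain-predicted' result, P(E|H) = 0.96 and P(E|¬H) = 0.28.
P(E) = 0.96·0.05 + 0.28·0.95 = 0.048000 + 0.26600 = 0.31400.
By Bayes' theorem, P(H|E) = 0.048000 / 0.31400 = 0.153.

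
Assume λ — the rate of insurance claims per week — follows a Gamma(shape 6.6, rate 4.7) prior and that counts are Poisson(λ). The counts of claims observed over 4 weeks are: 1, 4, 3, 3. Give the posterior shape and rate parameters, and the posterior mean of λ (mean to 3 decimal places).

Posterior: Gamma(shape=17.6, rate=8.7); mean ≈ 2.023

Total count ∑xᵢ = 11 over n = 4 weeks.
Gamma is conjugate to the Poisson likelihood: posterior is Gamma(shape = 6.6+11 = 17.6, rate = 4.7+4 = 8.7).
Posterior mean = shape/rate = 17.6/8.7 = 2.023.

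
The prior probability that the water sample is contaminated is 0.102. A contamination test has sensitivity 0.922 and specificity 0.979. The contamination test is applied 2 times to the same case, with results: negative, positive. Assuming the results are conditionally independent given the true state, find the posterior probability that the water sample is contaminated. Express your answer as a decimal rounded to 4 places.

Posterior P(H) ≈ 0.2843

Let H be the event that the water sample is contaminated; start with P(H) = 0.102. P('positive'|H) = 0.922, P('positive'|¬H) = 0.021.
Update on result 1 ('negative'): P(H) ← 0.078·0.1020 / (0.078·0.1020 + 0.979·0.8980) = 0.0079560/0.88710 = 0.0090.
Update on result 2 ('positive'): P(H) ← 0.922·0.0090 / (0.922·0.0090 + 0.021·0.9910) = 0.0082690/0.029081 = 0.2843.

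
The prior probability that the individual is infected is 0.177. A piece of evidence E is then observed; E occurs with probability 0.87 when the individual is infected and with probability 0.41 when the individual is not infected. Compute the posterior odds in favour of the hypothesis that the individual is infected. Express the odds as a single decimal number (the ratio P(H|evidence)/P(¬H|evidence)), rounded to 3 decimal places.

Posterior odds ≈ 0.456

Prior odds = 0.177/(1−0.177) = 0.21507.
Likelihood ratio for E = 0.87/0.41 = 2.1220.
Posterior odds = prior odds × LR = 0.45636.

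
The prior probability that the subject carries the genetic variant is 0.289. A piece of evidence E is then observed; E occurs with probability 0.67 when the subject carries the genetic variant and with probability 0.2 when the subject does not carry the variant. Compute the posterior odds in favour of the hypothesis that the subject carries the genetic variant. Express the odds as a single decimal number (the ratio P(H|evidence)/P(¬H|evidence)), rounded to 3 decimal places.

Posterior odds ≈ 1.362

Prior odds = 0.289/(1−0.289) = 0.40647. In log-odds, ln(0.40647) = -0.90025.
Add log likelihood ratio: ln(3.3500) = 1.2090.
Posterior log-odds = 0.30871, so posterior odds = exp(0.30871) = 1.3617.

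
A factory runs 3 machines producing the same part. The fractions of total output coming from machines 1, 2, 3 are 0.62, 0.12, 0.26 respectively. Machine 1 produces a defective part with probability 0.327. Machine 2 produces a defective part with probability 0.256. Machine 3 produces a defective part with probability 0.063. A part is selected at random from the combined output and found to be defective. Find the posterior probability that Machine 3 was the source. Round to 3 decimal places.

P(defective|M1) = 0.327; P(defective|M2) = 0.256; P(defective|M3) = 0.063.
Prior × likelihood for each source: 0.62·0.327=0.2027, 0.12·0.256=0.03072, 0.26·0.063=0.01638. Summing gives P(defective) = 0.24984.
P(Machine 3 | defective) = 0.01638 / 0.24984 = 0.066.

Posterior probability ≈ 0.066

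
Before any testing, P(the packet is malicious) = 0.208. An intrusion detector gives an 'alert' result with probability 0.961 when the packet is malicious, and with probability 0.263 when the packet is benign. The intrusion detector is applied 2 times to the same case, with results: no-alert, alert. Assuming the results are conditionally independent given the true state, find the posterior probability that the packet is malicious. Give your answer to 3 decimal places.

Posterior P(H) ≈ 0.048

With H the event that the packet is malicious, the joint likelihood of the observed sequence is P(data|H) = 0.039·0.961 = 0.037479 and P(data|¬H) = 0.737·0.263 = 0.19383.
Bayes: P(H|data) = 0.208·0.037479 / (0.208·0.037479 + 0.792·0.19383) = 0.0077956/0.16131 = 0.0483.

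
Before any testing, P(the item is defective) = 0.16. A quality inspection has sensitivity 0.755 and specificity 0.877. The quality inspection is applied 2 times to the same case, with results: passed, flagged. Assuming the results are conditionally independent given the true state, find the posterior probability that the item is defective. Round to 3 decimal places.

Let H be the event that the item is defective; start with P(H) = 0.16. P('flagged'|H) = 0.755, P('flagged'|¬H) = 0.123.
Update on result 1 ('passed'): P(H) ← 0.245·0.1600 / (0.245·0.1600 + 0.877·0.8400) = 0.039200/0.77588 = 0.0505.
Update on result 2 ('flagged'): P(H) ← 0.755·0.0505 / (0.755·0.0505 + 0.123·0.9495) = 0.038145/0.15493 = 0.2462.

Posterior P(H) ≈ 0.246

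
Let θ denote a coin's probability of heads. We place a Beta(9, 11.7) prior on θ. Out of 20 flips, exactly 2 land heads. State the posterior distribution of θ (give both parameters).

Posterior: Beta(11, 29.7)

The binomial likelihood is conjugate to the Beta prior: with 2 successes and 18 failures, the posterior is Beta(9+2, 11.7+18) = Beta(11, 29.7).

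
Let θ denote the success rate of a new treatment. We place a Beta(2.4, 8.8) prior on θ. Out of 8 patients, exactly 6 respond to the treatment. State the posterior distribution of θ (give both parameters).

Observing 6 successes and 2 failures updates Beta(2.4, 8.8) by adding the success and failure counts to the two shape parameters: α = 2.4+6 = 8.4, β = 8.8+2 = 10.8.

Posterior: Beta(8.4, 10.8)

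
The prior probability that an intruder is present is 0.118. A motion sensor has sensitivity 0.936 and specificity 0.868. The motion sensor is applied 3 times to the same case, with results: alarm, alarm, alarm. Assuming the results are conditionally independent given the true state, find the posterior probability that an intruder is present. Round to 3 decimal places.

Let H be the event that an intruder is present; start with P(H) = 0.118. P('alarm'|H) = 0.936, P('alarm'|¬H) = 0.132.
Update on result 1 ('alarm'): P(H) ← 0.936·0.1180 / (0.936·0.1180 + 0.132·0.8820) = 0.11045/0.22687 = 0.4868.
Update on result 2 ('alarm'): P(H) ← 0.936·0.4868 / (0.936·0.4868 + 0.132·0.5132) = 0.45567/0.52341 = 0.8706.
Update on result 3 ('alarm'): P(H) ← 0.936·0.8706 / (0.936·0.8706 + 0.132·0.1294) = 0.81487/0.83195 = 0.9795.

Posterior P(H) ≈ 0.979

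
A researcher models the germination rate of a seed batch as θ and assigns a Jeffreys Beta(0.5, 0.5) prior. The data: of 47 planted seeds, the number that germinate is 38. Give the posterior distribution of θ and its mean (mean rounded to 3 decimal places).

The binomial likelihood is conjugate to the Beta prior: with 38 successes and 9 failures, the posterior is Beta(0.5+38, 0.5+9) = Beta(38.5, 9.5).
Posterior mean = α/(α+β) = 38.5/48 = 0.802.

Posterior: Beta(38.5, 9.5); mean ≈ 0.802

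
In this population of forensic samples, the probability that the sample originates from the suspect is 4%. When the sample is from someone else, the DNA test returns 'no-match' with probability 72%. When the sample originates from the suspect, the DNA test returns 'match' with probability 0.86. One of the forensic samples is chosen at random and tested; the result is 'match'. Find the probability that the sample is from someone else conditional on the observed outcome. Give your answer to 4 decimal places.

P(¬H | E) ≈ 0.8865

Let H be the event that the sample originates from the suspect. P(H) = 0.04, so P(¬H) = 0.96. With E the 'match' result, P(E|H) = 0.86 and P(E|¬H) = 0.28.
P(E) = 0.86·0.04 + 0.28·0.96 = 0.034400 + 0.26880 = 0.30320.
By Bayes' theorem, P(H|E) = 0.034400 / 0.30320 = 0.1135. Hence P(¬H|E) = 1 − 0.1135 = 0.8865.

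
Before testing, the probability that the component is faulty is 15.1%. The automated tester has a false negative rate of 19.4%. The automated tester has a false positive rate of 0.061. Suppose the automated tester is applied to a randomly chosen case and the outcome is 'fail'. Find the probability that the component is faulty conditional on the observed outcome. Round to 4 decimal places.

P(H | E) ≈ 0.7015

Write H for 'the component is faulty'. Prior odds H:¬H = 0.151/0.849 = 0.17786. For the 'fail' outcome, the likelihood ratio is 0.806/0.061 = 13.213.
Posterior odds = 0.17786 × 13.213 = 2.3500, so P(H|E) = 2.3500/(1+2.3500) = 0.7015.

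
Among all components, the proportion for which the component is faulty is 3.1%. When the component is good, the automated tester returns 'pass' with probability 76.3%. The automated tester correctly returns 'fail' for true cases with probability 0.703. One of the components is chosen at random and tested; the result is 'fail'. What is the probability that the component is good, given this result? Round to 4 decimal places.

Write H for 'the component is faulty'. Prior odds H:¬H = 0.031/0.969 = 0.031992. For the 'fail' outcome, the likelihood ratio is 0.703/0.237 = 2.9662.
Posterior odds = 0.031992 × 2.9662 = 0.094895, so P(H|E) = 0.094895/(1+0.094895) = 0.0867. Then P(¬H|E) = 1 − 0.0867 = 0.9133.

P(¬H | E) ≈ 0.9133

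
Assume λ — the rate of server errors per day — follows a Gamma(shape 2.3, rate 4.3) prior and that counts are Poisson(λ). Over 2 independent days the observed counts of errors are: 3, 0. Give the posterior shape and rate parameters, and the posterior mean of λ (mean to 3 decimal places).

Total count ∑xᵢ = 3 over n = 2 days.
Gamma is conjugate to the Poisson likelihood: posterior is Gamma(shape = 2.3+3 = 5.3, rate = 4.3+2 = 6.3).
E[λ | data] = 5.3/6.3 = 0.841.

Posterior: Gamma(shape=5.3, rate=6.3); mean ≈ 0.841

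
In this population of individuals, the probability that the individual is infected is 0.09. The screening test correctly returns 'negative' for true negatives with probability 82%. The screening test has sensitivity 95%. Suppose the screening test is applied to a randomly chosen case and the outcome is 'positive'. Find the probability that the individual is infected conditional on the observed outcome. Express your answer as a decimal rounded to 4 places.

Let H be the event that the individual is infected. P(H) = 0.09, so P(¬H) = 0.91. With E the 'positive' result, P(E|H) = 0.95 and P(E|¬H) = 0.18.
P(E) = 0.95·0.09 + 0.18·0.91 = 0.085500 + 0.16380 = 0.24930.
By Bayes' theorem, P(H|E) = 0.085500 / 0.24930 = 0.3430.

P(H | E) ≈ 0.3430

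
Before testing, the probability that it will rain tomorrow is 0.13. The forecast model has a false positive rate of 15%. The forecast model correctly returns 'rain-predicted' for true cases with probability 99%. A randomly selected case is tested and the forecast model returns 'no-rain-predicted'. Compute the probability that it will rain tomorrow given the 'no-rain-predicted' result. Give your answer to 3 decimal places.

Let H be the event that it will rain tomorrow. P(H) = 0.13, so P(¬H) = 0.87. With E the 'no-rain-predicted' result, P(E|H) = 0.01 and P(E|¬H) = 0.85.
P(E) = 0.01·0.13 + 0.85·0.87 = 0.0013000 + 0.73950 = 0.74080.
By Bayes' theorem, P(H|E) = 0.0013000 / 0.74080 = 0.002.

P(H | E) ≈ 0.002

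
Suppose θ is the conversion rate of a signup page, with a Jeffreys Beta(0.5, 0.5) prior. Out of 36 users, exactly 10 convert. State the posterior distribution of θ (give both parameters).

Observing 10 successes and 26 failures updates Beta(0.5, 0.5) by adding the success and failure counts to the two shape parameters: α = 0.5+10 = 10.5, β = 0.5+26 = 26.5.

Posterior: Beta(10.5, 26.5)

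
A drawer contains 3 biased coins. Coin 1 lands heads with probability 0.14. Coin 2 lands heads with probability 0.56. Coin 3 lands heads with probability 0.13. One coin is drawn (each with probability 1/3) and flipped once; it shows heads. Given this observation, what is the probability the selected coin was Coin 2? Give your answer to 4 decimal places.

P(heads|C1) = 0.14; P(heads|C2) = 0.56; P(heads|C3) = 0.13.
Prior × likelihood for each source: 0.333333·0.14=0.04667, 0.333333·0.56=0.1867, 0.333333·0.13=0.04333. Summing gives P(heads) = 0.27667.
P(Coin 2 | heads) = 0.1867 / 0.27667 = 0.6747.

Posterior probability ≈ 0.6747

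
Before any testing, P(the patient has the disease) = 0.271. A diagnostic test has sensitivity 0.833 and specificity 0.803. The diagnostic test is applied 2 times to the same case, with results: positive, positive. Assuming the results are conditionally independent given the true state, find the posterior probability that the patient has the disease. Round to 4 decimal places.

Let H be the event that the patient has the disease; start with P(H) = 0.271. P('positive'|H) = 0.833, P('positive'|¬H) = 0.197.
Update on result 1 ('positive'): P(H) ← 0.833·0.2710 / (0.833·0.2710 + 0.197·0.7290) = 0.22574/0.36936 = 0.6112.
Update on result 2 ('positive'): P(H) ← 0.833·0.6112 / (0.833·0.6112 + 0.197·0.3888) = 0.50911/0.58571 = 0.8692.

Posterior P(H) ≈ 0.8692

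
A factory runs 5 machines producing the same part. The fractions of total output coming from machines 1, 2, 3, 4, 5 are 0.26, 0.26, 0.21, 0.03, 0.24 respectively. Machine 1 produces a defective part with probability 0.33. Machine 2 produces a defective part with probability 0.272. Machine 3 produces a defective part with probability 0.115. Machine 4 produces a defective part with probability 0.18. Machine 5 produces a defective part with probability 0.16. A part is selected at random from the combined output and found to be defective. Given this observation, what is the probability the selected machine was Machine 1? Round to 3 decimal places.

Tabulate prior·likelihood by source: [1] prior 0.26, lik 0.33, product 0.08580; [2] prior 0.26, lik 0.272, product 0.07072; [3] prior 0.21, lik 0.115, product 0.02415; [4] prior 0.03, lik 0.18, product 0.005400; [5] prior 0.24, lik 0.16, product 0.03840.
Normalizing constant = 0.22447; the posterior for Machine 1 is its product over the sum, 0.08580/0.22447 = 0.382.

Posterior probability ≈ 0.382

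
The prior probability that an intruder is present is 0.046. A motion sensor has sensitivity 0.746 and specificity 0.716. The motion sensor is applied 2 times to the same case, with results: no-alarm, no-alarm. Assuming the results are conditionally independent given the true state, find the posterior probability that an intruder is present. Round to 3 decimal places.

Let H be the event that an intruder is present; start with P(H) = 0.046. P('alarm'|H) = 0.746, P('alarm'|¬H) = 0.284.
Update on result 1 ('no-alarm'): P(H) ← 0.254·0.0460 / (0.254·0.0460 + 0.716·0.9540) = 0.011684/0.69475 = 0.0168.
Update on result 2 ('no-alarm'): P(H) ← 0.254·0.0168 / (0.254·0.0168 + 0.716·0.9832) = 0.0042717/0.70823 = 0.0060.

Posterior P(H) ≈ 0.006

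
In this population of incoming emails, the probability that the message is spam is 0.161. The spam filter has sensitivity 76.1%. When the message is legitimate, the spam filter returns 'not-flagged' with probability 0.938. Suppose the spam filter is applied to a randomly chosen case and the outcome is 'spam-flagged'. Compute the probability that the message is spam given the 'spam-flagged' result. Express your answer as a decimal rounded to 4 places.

P(H | E) ≈ 0.7020

Let H be the event that the message is spam. P(H) = 0.161, so P(¬H) = 0.839. With E the 'spam-flagged' result, P(E|H) = 0.761 and P(E|¬H) = 0.062.
P(E) = 0.761·0.161 + 0.062·0.839 = 0.12252 + 0.052018 = 0.17454.
By Bayes' theorem, P(H|E) = 0.12252 / 0.17454 = 0.7020.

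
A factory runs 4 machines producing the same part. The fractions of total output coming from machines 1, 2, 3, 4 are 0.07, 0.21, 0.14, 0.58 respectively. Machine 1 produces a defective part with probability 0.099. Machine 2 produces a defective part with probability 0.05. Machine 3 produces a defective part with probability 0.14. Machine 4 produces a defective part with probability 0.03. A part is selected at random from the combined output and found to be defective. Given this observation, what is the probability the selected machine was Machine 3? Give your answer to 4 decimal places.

Posterior probability ≈ 0.3601

Tabulate prior·likelihood by source: [1] prior 0.07, lik 0.099, product 0.006930; [2] prior 0.21, lik 0.05, product 0.01050; [3] prior 0.14, lik 0.14, product 0.01960; [4] prior 0.58, lik 0.03, product 0.01740.
Normalizing constant = 0.054430; the posterior for Machine 3 is its product over the sum, 0.01960/0.054430 = 0.3601.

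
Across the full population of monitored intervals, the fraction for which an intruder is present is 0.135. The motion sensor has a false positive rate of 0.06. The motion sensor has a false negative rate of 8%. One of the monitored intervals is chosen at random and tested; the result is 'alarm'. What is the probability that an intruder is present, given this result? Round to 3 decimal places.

P(H | E) ≈ 0.705

Let H be the event that an intruder is present. P(H) = 0.135, so P(¬H) = 0.865. With E the 'alarm' result, P(E|H) = 0.92 and P(E|¬H) = 0.06.
P(E) = 0.92·0.135 + 0.06·0.865 = 0.12420 + 0.051900 = 0.17610.
By Bayes' theorem, P(H|E) = 0.12420 / 0.17610 = 0.705.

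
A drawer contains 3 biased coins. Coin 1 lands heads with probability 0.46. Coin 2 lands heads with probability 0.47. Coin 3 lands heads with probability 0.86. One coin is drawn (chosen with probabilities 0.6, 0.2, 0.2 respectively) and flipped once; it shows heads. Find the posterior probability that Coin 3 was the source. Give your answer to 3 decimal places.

Tabulate prior·likelihood by source: [1] prior 0.6, lik 0.46, product 0.2760; [2] prior 0.2, lik 0.47, product 0.09400; [3] prior 0.2, lik 0.86, product 0.1720.
Normalizing constant = 0.54200; the posterior for Coin 3 is its product over the sum, 0.1720/0.54200 = 0.317.

Posterior probability ≈ 0.317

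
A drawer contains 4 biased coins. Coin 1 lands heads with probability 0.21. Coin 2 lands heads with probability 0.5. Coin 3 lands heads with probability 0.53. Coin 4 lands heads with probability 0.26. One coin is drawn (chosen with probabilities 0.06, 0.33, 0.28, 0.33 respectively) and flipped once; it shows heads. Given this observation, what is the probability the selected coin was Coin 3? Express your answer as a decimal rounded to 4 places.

Posterior probability ≈ 0.3604

Tabulate prior·likelihood by source: [1] prior 0.06, lik 0.21, product 0.01260; [2] prior 0.33, lik 0.5, product 0.1650; [3] prior 0.28, lik 0.53, product 0.1484; [4] prior 0.33, lik 0.26, product 0.08580.
Normalizing constant = 0.41180; the posterior for Coin 3 is its product over the sum, 0.1484/0.41180 = 0.3604.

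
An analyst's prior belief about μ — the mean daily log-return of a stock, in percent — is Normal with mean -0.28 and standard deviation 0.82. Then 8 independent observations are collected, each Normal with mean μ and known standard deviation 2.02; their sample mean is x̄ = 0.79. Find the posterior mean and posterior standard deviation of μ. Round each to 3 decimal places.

Prior precision 1/τ₀² = 1/0.82² = 1.48721; data precision n/σ² = 8/2.02² = 1.96059.
Posterior precision = 1.48721 + 1.96059 = 3.44780, giving posterior SD = 1/√3.44780 = 0.539.
Posterior mean = (1.48721·-0.28 + 1.96059·0.79) / 3.44780 = 0.328.

Posterior mean ≈ 0.328; posterior SD ≈ 0.539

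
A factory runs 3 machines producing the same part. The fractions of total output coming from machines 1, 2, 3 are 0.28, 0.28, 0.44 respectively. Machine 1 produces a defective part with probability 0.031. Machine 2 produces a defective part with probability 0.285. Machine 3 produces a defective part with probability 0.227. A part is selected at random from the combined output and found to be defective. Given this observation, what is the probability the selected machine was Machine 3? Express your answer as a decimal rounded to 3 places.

Posterior probability ≈ 0.530

Tabulate prior·likelihood by source: [1] prior 0.28, lik 0.031, product 0.008680; [2] prior 0.28, lik 0.285, product 0.07980; [3] prior 0.44, lik 0.227, product 0.09988.
Normalizing constant = 0.18836; the posterior for Machine 3 is its product over the sum, 0.09988/0.18836 = 0.530.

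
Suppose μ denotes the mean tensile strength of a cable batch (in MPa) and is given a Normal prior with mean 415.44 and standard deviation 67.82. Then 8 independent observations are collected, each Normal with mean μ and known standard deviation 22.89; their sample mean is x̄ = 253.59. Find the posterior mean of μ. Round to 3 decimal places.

Prior precision 1/τ₀² = 1/67.82² = 0.00021741; data precision n/σ² = 8/22.89² = 0.0152686.
Posterior precision = 0.00021741 + 0.0152686 = 0.0154860.
Posterior mean = (0.00021741·415.44 + 0.0152686·253.59) / 0.0154860 = 255.862.

Posterior mean ≈ 255.862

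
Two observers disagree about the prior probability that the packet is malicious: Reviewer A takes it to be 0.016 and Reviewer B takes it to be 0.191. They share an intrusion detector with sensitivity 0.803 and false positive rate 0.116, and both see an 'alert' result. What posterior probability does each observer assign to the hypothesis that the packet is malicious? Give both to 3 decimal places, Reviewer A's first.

The likelihood ratio for an 'alert' result is 0.803/0.116 = 6.9224.
Reviewer A: prior odds 0.016/0.984 = 0.016260; posterior odds 0.11256; posterior probability 0.101.
Reviewer B: prior odds 0.191/0.809 = 0.23609; posterior odds 1.6343; posterior probability 0.620.

Reviewer A: 0.101; Reviewer B: 0.620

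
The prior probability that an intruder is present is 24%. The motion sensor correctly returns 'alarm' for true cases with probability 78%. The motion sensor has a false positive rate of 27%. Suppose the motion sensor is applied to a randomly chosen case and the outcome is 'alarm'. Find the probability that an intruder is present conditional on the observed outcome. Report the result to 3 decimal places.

Write H for 'an intruder is present'. Prior odds H:¬H = 0.24/0.76 = 0.31579. For the 'alarm' outcome, the likelihood ratio is 0.78/0.27 = 2.8889.
Posterior odds = 0.31579 × 2.8889 = 0.91228, so P(H|E) = 0.91228/(1+0.91228) = 0.477.

P(H | E) ≈ 0.477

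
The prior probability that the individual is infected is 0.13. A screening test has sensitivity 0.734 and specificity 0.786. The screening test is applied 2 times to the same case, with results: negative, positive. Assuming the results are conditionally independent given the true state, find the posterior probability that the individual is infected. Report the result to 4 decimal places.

Let H be the event that the individual is infected; start with P(H) = 0.13. P('positive'|H) = 0.734, P('positive'|¬H) = 0.214.
Update on result 1 ('negative'): P(H) ← 0.266·0.1300 / (0.266·0.1300 + 0.786·0.8700) = 0.034580/0.71840 = 0.0481.
Update on result 2 ('positive'): P(H) ← 0.734·0.0481 / (0.734·0.0481 + 0.214·0.9519) = 0.035331/0.23903 = 0.1478.

Posterior P(H) ≈ 0.1478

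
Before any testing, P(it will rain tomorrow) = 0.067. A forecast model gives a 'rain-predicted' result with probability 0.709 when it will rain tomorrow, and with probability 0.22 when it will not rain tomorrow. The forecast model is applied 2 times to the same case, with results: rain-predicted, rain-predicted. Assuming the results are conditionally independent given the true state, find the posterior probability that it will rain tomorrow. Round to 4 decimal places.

Let H be the event that it will rain tomorrow; start with P(H) = 0.067. P('rain-predicted'|H) = 0.709, P('rain-predicted'|¬H) = 0.22.
Update on result 1 ('rain-predicted'): P(H) ← 0.709·0.0670 / (0.709·0.0670 + 0.22·0.9330) = 0.047503/0.25276 = 0.1879.
Update on result 2 ('rain-predicted'): P(H) ← 0.709·0.1879 / (0.709·0.1879 + 0.22·0.8121) = 0.13325/0.31190 = 0.4272.

Posterior P(H) ≈ 0.4272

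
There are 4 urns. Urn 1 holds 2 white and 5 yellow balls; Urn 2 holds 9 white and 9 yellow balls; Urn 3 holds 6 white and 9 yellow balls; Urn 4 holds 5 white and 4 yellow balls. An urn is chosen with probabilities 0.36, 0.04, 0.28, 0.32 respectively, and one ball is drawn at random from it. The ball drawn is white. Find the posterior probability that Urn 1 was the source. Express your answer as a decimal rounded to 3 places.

Posterior probability ≈ 0.249

Tabulate prior·likelihood by source: [1] prior 0.36, lik 0.2857, product 0.1029; [2] prior 0.04, lik 0.5, product 0.02000; [3] prior 0.28, lik 0.4, product 0.1120; [4] prior 0.32, lik 0.5556, product 0.1778.
Normalizing constant = 0.41263; the posterior for Urn 1 is its product over the sum, 0.1029/0.41263 = 0.249.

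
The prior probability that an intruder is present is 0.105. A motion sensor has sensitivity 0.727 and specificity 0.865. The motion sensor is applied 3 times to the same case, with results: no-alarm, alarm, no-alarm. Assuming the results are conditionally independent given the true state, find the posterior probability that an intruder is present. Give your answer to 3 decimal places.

Posterior P(H) ≈ 0.059

With H the event that an intruder is present, the joint likelihood of the observed sequence is P(data|H) = 0.273·0.727·0.273 = 0.054183 and P(data|¬H) = 0.865·0.135·0.865 = 0.10101.
Bayes: P(H|data) = 0.105·0.054183 / (0.105·0.054183 + 0.895·0.10101) = 0.0056892/0.096093 = 0.0592.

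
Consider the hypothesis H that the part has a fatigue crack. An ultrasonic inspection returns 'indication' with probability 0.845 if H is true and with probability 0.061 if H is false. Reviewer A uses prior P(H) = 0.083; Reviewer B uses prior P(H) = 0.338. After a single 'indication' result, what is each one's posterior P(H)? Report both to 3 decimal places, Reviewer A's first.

Reviewer A: 0.556; Reviewer B: 0.876

P('+'|H) = 0.845, P('+'|¬H) = 0.061.
Reviewer A: numerator 0.845·0.083 = 0.070135; evidence = 0.070135+0.061·0.917 = 0.12607; posterior = 0.556.
Reviewer B: numerator 0.845·0.338 = 0.28561; evidence = 0.28561+0.061·0.662 = 0.32599; posterior = 0.876.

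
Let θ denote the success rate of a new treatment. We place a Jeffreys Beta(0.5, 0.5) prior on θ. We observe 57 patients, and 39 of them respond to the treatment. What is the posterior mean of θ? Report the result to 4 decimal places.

Observing 39 successes and 18 failures updates Beta(0.5, 0.5) by adding the success and failure counts to the two shape parameters: α = 0.5+39 = 39.5, β = 0.5+18 = 18.5.
Posterior mean = α/(α+β) = 39.5/58 = 0.6810.

Posterior mean ≈ 0.6810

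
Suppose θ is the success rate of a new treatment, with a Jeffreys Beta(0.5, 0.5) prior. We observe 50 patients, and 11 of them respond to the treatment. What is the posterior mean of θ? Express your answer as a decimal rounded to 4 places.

The binomial likelihood is conjugate to the Beta prior: with 11 successes and 39 failures, the posterior is Beta(0.5+11, 0.5+39) = Beta(11.5, 39.5).
Posterior mean = α/(α+β) = 11.5/51 = 0.2255.

Posterior mean ≈ 0.2255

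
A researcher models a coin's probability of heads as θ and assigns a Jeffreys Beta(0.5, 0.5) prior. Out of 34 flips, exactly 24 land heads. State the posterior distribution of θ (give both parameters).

The binomial likelihood is conjugate to the Beta prior: with 24 successes and 10 failures, the posterior is Beta(0.5+24, 0.5+10) = Beta(24.5, 10.5).

Posterior: Beta(24.5, 10.5)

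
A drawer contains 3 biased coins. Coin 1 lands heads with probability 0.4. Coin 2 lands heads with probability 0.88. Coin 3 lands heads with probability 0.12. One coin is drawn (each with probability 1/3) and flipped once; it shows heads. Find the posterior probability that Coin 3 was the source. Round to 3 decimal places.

Posterior probability ≈ 0.086

Tabulate prior·likelihood by source: [1] prior 0.333333, lik 0.4, product 0.1333; [2] prior 0.333333, lik 0.88, product 0.2933; [3] prior 0.333333, lik 0.12, product 0.04000.
Normalizing constant = 0.46667; the posterior for Coin 3 is its product over the sum, 0.04000/0.46667 = 0.086.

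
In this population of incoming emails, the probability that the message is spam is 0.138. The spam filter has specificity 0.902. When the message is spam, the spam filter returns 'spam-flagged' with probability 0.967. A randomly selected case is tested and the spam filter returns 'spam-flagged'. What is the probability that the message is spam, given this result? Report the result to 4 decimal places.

P(H | E) ≈ 0.6124

Write H for 'the message is spam'. Prior odds H:¬H = 0.138/0.862 = 0.16009. For the 'spam-flagged' outcome, the likelihood ratio is 0.967/0.098 = 9.8673.
Posterior odds = 0.16009 × 9.8673 = 1.5797, so P(H|E) = 1.5797/(1+1.5797) = 0.6124.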